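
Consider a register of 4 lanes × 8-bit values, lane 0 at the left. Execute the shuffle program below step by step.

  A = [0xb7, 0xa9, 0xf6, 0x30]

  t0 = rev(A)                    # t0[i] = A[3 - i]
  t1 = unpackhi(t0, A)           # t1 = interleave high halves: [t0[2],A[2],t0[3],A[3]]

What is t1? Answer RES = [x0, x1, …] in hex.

RES = [0xa9, 0xf6, 0xb7, 0x30]

t0 = [0x30, 0xf6, 0xa9, 0xb7]
t1 = [0xa9, 0xf6, 0xb7, 0x30]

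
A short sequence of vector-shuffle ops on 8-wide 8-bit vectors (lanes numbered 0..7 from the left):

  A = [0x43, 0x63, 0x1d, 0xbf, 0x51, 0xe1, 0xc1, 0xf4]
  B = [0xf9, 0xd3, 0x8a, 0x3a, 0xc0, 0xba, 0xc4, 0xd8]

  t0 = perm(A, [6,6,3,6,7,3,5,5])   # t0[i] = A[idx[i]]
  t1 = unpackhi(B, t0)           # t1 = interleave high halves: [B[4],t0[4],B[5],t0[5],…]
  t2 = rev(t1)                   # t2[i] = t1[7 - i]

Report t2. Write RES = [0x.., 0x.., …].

t0 = [0xc1, 0xc1, 0xbf, 0xc1, 0xf4, 0xbf, 0xe1, 0xe1]
t1 = [0xc0, 0xf4, 0xba, 0xbf, 0xc4, 0xe1, 0xd8, 0xe1]
t2 = [0xe1, 0xd8, 0xe1, 0xc4, 0xbf, 0xba, 0xf4, 0xc0]

RES = [ 0xe1  0xd8  0xe1  0xc4  0xbf  0xba  0xf4  0xc0 ]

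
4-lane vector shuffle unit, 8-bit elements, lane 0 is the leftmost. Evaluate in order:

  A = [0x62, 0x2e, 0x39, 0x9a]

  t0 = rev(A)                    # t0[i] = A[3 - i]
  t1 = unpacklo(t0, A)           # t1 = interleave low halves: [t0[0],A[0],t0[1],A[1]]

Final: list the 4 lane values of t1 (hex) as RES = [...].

RES = [ 0x9a  0x62  0x39  0x2e ]

→ t0 |9a|39|2e|62|
→ t1 |9a|62|39|2e|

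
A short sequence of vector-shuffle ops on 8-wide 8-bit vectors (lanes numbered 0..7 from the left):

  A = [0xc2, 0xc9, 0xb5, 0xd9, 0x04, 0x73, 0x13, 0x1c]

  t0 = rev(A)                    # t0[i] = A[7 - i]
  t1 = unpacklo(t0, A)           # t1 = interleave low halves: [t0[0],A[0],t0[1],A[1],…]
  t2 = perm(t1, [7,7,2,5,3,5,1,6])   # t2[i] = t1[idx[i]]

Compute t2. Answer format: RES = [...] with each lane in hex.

RES = [ 0xd9  0xd9  0x13  0xb5  0xc9  0xb5  0xc2  0x04 ]

→ t0 |1c|13|73|04|d9|b5|c9|c2|
→ t1 |1c|c2|13|c9|73|b5|04|d9|
→ t2 |d9|d9|13|b5|c9|b5|c2|04|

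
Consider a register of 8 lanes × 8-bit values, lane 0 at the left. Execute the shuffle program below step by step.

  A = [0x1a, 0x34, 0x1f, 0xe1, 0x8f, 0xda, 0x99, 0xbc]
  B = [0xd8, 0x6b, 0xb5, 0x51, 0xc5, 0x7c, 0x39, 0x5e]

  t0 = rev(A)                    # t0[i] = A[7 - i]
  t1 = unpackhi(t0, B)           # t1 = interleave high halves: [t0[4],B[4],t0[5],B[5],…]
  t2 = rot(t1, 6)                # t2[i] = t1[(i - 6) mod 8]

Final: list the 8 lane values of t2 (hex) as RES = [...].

→ t0 |bc|99|da|8f|e1|1f|34|1a|
→ t1 |e1|c5|1f|7c|34|39|1a|5e|
→ t2 |1f|7c|34|39|1a|5e|e1|c5|

RES = [ 0x1f  0x7c  0x34  0x39  0x1a  0x5e  0xe1  0xc5 ]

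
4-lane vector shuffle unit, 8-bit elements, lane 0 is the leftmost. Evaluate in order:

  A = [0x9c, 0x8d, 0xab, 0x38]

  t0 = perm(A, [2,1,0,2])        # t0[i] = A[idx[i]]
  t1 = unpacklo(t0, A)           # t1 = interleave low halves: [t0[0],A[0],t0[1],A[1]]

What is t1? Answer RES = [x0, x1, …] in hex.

RES = [0xab, 0x9c, 0x8d, 0x8d]

t0 = [0xab, 0x8d, 0x9c, 0xab]
t1 = [0xab, 0x9c, 0x8d, 0x8d]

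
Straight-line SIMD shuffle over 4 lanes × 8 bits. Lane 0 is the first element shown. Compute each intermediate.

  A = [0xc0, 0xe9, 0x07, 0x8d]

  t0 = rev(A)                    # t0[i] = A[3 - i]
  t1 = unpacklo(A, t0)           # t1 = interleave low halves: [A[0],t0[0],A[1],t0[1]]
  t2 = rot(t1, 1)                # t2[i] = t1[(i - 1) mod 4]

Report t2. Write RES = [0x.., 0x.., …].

→ t0 |8d|07|e9|c0|
→ t1 |c0|8d|e9|07|
→ t2 |07|c0|8d|e9|

RES = [ 0x07  0xc0  0x8d  0xe9 ]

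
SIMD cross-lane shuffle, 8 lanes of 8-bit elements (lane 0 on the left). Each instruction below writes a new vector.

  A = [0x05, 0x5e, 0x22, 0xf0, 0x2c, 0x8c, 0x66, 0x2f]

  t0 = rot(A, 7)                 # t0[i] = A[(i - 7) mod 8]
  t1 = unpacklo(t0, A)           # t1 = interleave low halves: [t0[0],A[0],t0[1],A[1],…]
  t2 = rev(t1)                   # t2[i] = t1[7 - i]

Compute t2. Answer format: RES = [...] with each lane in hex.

RES = [ 0xf0  0x2c  0x22  0xf0  0x5e  0x22  0x05  0x5e ]

t0 = [0x5e, 0x22, 0xf0, 0x2c, 0x8c, 0x66, 0x2f, 0x05]
t1 = [0x5e, 0x05, 0x22, 0x5e, 0xf0, 0x22, 0x2c, 0xf0]
t2 = [0xf0, 0x2c, 0x22, 0xf0, 0x5e, 0x22, 0x05, 0x5e]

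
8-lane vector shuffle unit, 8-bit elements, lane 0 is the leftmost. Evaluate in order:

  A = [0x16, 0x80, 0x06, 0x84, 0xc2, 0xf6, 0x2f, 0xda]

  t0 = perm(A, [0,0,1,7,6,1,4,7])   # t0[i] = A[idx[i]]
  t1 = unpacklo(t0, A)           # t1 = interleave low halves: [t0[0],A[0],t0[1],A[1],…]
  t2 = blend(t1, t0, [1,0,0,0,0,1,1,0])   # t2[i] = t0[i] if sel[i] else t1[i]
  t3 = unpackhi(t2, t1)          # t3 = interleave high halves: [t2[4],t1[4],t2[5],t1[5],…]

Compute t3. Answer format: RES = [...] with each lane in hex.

  t0: 16 16 80 da 2f 80 c2 da
  t1: 16 16 16 80 80 06 da 84
  t2: 16 16 16 80 80 80 c2 84
  t3: 80 80 80 06 c2 da 84 84

RES = [0x80, 0x80, 0x80, 0x06, 0xc2, 0xda, 0x84, 0x84]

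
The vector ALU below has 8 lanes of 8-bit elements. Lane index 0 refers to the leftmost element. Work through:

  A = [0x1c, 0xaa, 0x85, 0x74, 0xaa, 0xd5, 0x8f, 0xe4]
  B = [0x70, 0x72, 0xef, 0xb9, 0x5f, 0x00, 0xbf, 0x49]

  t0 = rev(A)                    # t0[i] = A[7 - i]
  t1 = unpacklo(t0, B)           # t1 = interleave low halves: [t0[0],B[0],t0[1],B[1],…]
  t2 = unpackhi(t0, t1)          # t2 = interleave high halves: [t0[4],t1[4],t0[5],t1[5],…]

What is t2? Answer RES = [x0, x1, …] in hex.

RES = [0x74, 0xd5, 0x85, 0xef, 0xaa, 0xaa, 0x1c, 0xb9]

t0 = [0xe4, 0x8f, 0xd5, 0xaa, 0x74, 0x85, 0xaa, 0x1c]
t1 = [0xe4, 0x70, 0x8f, 0x72, 0xd5, 0xef, 0xaa, 0xb9]
t2 = [0x74, 0xd5, 0x85, 0xef, 0xaa, 0xaa, 0x1c, 0xb9]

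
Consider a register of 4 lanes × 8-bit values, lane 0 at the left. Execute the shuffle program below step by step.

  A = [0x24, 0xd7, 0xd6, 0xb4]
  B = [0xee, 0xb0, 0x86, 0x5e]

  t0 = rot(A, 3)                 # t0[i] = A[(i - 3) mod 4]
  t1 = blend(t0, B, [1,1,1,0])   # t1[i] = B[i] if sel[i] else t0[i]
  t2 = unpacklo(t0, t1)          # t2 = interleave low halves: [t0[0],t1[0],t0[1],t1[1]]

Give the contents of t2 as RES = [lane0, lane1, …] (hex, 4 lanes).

RES = [ 0xd7  0xee  0xd6  0xb0 ]

→ t0 |d7|d6|b4|24|
→ t1 |ee|b0|86|24|
→ t2 |d7|ee|d6|b0|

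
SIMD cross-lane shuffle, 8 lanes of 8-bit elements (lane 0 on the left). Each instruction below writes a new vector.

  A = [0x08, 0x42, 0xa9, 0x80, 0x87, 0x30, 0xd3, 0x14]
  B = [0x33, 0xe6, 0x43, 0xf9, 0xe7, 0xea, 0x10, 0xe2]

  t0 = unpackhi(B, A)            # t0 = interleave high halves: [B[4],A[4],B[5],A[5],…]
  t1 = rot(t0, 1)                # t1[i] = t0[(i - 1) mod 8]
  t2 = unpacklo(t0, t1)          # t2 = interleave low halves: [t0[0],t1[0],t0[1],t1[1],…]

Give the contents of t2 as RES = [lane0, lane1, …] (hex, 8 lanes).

RES = [ 0xe7  0x14  0x87  0xe7  0xea  0x87  0x30  0xea ]

t0 = [0xe7, 0x87, 0xea, 0x30, 0x10, 0xd3, 0xe2, 0x14]
t1 = [0x14, 0xe7, 0x87, 0xea, 0x30, 0x10, 0xd3, 0xe2]
t2 = [0xe7, 0x14, 0x87, 0xe7, 0xea, 0x87, 0x30, 0xea]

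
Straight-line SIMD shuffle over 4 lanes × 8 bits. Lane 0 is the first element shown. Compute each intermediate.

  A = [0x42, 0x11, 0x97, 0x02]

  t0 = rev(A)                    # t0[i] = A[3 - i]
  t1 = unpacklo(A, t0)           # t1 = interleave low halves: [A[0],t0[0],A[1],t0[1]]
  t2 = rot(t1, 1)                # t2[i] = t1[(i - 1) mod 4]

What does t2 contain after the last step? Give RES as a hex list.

RES = [ 0x97  0x42  0x02  0x11 ]

t0 = [0x02, 0x97, 0x11, 0x42]
t1 = [0x42, 0x02, 0x11, 0x97]
t2 = [0x97, 0x42, 0x02, 0x11]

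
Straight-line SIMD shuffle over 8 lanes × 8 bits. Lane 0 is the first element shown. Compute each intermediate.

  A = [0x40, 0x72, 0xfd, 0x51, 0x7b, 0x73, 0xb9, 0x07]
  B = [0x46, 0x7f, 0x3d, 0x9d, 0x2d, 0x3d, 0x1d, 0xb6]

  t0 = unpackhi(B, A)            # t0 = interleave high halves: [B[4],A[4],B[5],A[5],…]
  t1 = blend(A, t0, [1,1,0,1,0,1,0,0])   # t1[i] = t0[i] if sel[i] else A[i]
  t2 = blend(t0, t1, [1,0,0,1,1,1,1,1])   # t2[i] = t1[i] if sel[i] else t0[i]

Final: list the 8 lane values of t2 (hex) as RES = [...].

RES = [0x2d, 0x7b, 0x3d, 0x73, 0x7b, 0xb9, 0xb9, 0x07]

t0 = [0x2d, 0x7b, 0x3d, 0x73, 0x1d, 0xb9, 0xb6, 0x07]
t1 = [0x2d, 0x7b, 0xfd, 0x73, 0x7b, 0xb9, 0xb9, 0x07]
t2 = [0x2d, 0x7b, 0x3d, 0x73, 0x7b, 0xb9, 0xb9, 0x07]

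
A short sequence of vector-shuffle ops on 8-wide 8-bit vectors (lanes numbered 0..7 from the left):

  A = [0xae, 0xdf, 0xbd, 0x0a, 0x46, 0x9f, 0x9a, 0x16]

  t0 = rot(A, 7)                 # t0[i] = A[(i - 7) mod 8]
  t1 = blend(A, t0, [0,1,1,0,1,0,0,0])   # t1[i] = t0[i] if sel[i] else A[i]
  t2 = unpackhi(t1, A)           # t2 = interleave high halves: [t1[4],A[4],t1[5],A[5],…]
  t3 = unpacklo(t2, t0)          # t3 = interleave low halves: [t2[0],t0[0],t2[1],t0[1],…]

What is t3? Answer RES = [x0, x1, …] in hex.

  t0: df bd 0a 46 9f 9a 16 ae
  t1: ae bd 0a 0a 9f 9f 9a 16
  t2: 9f 46 9f 9f 9a 9a 16 16
  t3: 9f df 46 bd 9f 0a 9f 46

RES = [ 0x9f  0xdf  0x46  0xbd  0x9f  0x0a  0x9f  0x46 ]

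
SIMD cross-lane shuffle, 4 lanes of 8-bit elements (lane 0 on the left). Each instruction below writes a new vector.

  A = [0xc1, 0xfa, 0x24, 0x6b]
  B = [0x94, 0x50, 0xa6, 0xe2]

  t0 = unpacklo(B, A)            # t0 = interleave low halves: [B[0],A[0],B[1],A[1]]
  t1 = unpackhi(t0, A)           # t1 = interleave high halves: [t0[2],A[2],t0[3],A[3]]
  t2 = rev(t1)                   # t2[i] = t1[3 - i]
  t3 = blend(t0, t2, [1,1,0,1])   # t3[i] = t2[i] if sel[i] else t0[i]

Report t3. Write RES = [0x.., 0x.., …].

RES = [0x6b, 0xfa, 0x50, 0x50]

→ t0 |94|c1|50|fa|
→ t1 |50|24|fa|6b|
→ t2 |6b|fa|24|50|
→ t3 |6b|fa|50|50|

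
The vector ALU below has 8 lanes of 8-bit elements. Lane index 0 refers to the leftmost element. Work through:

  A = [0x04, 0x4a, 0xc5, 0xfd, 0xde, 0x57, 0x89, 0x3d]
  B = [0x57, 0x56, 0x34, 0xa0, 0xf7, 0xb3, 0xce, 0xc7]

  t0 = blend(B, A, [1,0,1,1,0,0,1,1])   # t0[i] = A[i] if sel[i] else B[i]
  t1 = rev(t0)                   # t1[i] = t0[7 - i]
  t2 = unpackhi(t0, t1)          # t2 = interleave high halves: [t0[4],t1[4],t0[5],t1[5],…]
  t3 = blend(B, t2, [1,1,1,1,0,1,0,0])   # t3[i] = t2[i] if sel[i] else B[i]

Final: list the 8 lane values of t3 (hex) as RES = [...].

t0 = [0x04, 0x56, 0xc5, 0xfd, 0xf7, 0xb3, 0x89, 0x3d]
t1 = [0x3d, 0x89, 0xb3, 0xf7, 0xfd, 0xc5, 0x56, 0x04]
t2 = [0xf7, 0xfd, 0xb3, 0xc5, 0x89, 0x56, 0x3d, 0x04]
t3 = [0xf7, 0xfd, 0xb3, 0xc5, 0xf7, 0x56, 0xce, 0xc7]

RES = [0xf7, 0xfd, 0xb3, 0xc5, 0xf7, 0x56, 0xce, 0xc7]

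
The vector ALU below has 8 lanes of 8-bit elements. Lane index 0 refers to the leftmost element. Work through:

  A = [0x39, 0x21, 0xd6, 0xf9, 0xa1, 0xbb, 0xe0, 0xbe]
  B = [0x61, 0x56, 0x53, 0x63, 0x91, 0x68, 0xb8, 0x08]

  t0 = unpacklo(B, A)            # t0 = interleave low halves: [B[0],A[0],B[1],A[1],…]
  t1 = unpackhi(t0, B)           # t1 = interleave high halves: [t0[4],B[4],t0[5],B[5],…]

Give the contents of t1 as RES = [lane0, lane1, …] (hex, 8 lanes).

RES = [ 0x53  0x91  0xd6  0x68  0x63  0xb8  0xf9  0x08 ]

→ t0 |61|39|56|21|53|d6|63|f9|
→ t1 |53|91|d6|68|63|b8|f9|08|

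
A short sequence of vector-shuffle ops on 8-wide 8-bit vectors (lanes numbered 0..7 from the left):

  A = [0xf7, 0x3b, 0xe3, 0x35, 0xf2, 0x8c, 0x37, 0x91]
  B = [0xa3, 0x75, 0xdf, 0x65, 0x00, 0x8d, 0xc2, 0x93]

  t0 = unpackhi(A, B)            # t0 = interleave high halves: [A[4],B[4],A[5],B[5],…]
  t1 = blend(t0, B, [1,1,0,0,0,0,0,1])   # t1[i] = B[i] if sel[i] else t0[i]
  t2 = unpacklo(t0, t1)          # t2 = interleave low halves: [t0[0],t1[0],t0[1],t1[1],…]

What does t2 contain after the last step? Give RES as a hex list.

RES = [0xf2, 0xa3, 0x00, 0x75, 0x8c, 0x8c, 0x8d, 0x8d]

  t0: f2 00 8c 8d 37 c2 91 93
  t1: a3 75 8c 8d 37 c2 91 93
  t2: f2 a3 00 75 8c 8c 8d 8d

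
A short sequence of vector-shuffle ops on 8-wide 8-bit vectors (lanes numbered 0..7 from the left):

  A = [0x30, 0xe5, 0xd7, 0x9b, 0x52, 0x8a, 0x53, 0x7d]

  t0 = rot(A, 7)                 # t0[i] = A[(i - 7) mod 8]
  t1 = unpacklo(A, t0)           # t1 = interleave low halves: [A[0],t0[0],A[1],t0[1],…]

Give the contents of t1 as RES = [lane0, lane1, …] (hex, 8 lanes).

→ t0 |e5|d7|9b|52|8a|53|7d|30|
→ t1 |30|e5|e5|d7|d7|9b|9b|52|

RES = [ 0x30  0xe5  0xe5  0xd7  0xd7  0x9b  0x9b  0x52 ]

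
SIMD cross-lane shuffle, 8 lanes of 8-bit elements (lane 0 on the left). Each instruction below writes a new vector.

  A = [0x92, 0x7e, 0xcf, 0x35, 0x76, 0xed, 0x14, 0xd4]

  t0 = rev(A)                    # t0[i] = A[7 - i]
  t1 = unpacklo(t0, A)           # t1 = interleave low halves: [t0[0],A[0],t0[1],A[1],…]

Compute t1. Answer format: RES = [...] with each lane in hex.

RES = [ 0xd4  0x92  0x14  0x7e  0xed  0xcf  0x76  0x35 ]

  t0: d4 14 ed 76 35 cf 7e 92
  t1: d4 92 14 7e ed cf 76 35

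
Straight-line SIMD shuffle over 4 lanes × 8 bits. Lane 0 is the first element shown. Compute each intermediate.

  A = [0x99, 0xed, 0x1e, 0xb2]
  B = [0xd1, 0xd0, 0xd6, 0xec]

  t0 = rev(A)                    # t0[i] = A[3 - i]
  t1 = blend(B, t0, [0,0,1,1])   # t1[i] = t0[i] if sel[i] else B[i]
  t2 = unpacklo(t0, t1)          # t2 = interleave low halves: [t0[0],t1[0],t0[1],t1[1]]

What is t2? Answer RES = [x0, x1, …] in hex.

RES = [0xb2, 0xd1, 0x1e, 0xd0]

t0 = [0xb2, 0x1e, 0xed, 0x99]
t1 = [0xd1, 0xd0, 0xed, 0x99]
t2 = [0xb2, 0xd1, 0x1e, 0xd0]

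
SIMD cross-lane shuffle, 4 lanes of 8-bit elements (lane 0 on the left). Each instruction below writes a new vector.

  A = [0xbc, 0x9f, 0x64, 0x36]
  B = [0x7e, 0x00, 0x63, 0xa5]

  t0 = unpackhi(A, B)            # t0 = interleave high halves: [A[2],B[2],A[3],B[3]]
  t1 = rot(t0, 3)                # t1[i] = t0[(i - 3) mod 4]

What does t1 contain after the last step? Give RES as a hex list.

  t0: 64 63 36 a5
  t1: 63 36 a5 64

RES = [0x63, 0x36, 0xa5, 0x64]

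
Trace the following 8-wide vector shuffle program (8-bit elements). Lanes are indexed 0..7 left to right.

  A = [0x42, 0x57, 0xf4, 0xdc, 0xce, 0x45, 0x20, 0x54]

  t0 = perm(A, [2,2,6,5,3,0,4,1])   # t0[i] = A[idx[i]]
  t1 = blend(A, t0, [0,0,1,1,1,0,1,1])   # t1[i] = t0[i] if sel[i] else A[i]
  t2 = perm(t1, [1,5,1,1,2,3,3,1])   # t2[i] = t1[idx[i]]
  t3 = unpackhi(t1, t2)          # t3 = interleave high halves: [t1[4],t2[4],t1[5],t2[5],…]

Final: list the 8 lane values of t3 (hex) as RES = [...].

t0 = [0xf4, 0xf4, 0x20, 0x45, 0xdc, 0x42, 0xce, 0x57]
t1 = [0x42, 0x57, 0x20, 0x45, 0xdc, 0x45, 0xce, 0x57]
t2 = [0x57, 0x45, 0x57, 0x57, 0x20, 0x45, 0x45, 0x57]
t3 = [0xdc, 0x20, 0x45, 0x45, 0xce, 0x45, 0x57, 0x57]

RES = [0xdc, 0x20, 0x45, 0x45, 0xce, 0x45, 0x57, 0x57]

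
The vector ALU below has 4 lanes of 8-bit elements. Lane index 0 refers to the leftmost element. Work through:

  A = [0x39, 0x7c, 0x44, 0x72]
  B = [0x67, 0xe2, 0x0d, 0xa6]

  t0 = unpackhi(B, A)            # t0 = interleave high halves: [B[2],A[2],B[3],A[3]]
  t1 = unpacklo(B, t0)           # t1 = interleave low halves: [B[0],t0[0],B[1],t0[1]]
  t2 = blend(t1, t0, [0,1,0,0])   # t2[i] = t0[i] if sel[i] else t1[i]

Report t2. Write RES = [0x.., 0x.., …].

RES = [ 0x67  0x44  0xe2  0x44 ]

t0 = [0x0d, 0x44, 0xa6, 0x72]
t1 = [0x67, 0x0d, 0xe2, 0x44]
t2 = [0x67, 0x44, 0xe2, 0x44]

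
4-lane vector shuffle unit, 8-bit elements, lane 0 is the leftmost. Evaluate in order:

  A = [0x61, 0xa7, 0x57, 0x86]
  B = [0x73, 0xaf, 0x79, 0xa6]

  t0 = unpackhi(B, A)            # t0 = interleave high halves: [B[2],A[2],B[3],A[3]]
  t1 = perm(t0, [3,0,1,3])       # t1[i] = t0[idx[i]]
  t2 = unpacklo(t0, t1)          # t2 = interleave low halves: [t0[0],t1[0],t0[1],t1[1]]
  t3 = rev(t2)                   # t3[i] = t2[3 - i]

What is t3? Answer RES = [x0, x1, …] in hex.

RES = [ 0x79  0x57  0x86  0x79 ]

→ t0 |79|57|a6|86|
→ t1 |86|79|57|86|
→ t2 |79|86|57|79|
→ t3 |79|57|86|79|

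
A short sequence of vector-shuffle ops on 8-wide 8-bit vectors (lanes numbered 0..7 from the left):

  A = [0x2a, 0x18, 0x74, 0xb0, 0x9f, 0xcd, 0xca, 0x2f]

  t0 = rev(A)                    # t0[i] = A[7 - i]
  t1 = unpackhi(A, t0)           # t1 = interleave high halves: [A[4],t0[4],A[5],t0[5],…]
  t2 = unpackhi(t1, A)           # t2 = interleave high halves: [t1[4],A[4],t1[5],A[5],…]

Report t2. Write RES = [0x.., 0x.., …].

  t0: 2f ca cd 9f b0 74 18 2a
  t1: 9f b0 cd 74 ca 18 2f 2a
  t2: ca 9f 18 cd 2f ca 2a 2f

RES = [0xca, 0x9f, 0x18, 0xcd, 0x2f, 0xca, 0x2a, 0x2f]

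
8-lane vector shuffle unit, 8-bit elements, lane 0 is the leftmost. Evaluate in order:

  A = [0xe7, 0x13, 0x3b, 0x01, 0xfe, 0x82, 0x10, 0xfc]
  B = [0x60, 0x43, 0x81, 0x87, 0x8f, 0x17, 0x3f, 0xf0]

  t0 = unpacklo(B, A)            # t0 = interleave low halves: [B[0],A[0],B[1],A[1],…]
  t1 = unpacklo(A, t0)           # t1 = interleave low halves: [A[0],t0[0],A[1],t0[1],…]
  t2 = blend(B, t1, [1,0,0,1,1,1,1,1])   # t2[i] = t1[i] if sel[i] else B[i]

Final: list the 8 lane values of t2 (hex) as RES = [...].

  t0: 60 e7 43 13 81 3b 87 01
  t1: e7 60 13 e7 3b 43 01 13
  t2: e7 43 81 e7 3b 43 01 13

RES = [ 0xe7  0x43  0x81  0xe7  0x3b  0x43  0x01  0x13 ]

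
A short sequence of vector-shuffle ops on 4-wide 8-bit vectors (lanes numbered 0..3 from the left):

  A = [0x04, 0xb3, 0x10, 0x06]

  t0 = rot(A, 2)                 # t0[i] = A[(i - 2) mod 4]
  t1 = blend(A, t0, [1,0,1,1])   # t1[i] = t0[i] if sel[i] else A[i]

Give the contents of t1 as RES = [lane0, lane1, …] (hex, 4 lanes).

t0 = [0x10, 0x06, 0x04, 0xb3]
t1 = [0x10, 0xb3, 0x04, 0xb3]

RES = [0x10, 0xb3, 0x04, 0xb3]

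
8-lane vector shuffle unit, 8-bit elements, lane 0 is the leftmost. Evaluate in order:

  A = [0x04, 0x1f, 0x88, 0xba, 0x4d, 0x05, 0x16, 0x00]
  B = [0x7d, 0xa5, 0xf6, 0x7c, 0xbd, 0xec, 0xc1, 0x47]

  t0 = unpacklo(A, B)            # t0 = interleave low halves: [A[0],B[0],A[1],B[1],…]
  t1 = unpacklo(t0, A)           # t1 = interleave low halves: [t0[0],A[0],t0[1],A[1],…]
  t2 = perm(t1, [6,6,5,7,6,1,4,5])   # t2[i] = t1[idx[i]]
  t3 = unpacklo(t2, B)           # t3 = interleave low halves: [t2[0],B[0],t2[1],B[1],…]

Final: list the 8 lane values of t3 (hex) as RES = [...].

RES = [ 0xa5  0x7d  0xa5  0xa5  0x88  0xf6  0xba  0x7c ]

t0 = [0x04, 0x7d, 0x1f, 0xa5, 0x88, 0xf6, 0xba, 0x7c]
t1 = [0x04, 0x04, 0x7d, 0x1f, 0x1f, 0x88, 0xa5, 0xba]
t2 = [0xa5, 0xa5, 0x88, 0xba, 0xa5, 0x04, 0x1f, 0x88]
t3 = [0xa5, 0x7d, 0xa5, 0xa5, 0x88, 0xf6, 0xba, 0x7c]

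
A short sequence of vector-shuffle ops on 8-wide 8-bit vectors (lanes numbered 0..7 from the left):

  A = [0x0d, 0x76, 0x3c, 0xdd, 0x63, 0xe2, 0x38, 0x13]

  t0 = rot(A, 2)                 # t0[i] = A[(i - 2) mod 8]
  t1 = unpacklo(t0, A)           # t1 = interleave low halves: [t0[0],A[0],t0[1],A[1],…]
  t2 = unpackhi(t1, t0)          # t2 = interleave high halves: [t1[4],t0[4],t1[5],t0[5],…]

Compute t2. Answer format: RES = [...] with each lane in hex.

t0 = [0x38, 0x13, 0x0d, 0x76, 0x3c, 0xdd, 0x63, 0xe2]
t1 = [0x38, 0x0d, 0x13, 0x76, 0x0d, 0x3c, 0x76, 0xdd]
t2 = [0x0d, 0x3c, 0x3c, 0xdd, 0x76, 0x63, 0xdd, 0xe2]

RES = [0x0d, 0x3c, 0x3c, 0xdd, 0x76, 0x63, 0xdd, 0xe2]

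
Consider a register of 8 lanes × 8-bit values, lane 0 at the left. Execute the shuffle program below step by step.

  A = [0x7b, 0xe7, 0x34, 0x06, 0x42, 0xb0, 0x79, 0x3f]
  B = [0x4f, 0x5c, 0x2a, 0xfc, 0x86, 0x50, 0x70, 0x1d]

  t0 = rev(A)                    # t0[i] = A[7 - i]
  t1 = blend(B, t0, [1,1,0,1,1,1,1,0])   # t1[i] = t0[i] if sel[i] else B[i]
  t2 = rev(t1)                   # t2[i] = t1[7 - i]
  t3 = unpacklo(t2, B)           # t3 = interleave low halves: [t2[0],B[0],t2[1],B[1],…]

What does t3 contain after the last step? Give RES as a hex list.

t0 = [0x3f, 0x79, 0xb0, 0x42, 0x06, 0x34, 0xe7, 0x7b]
t1 = [0x3f, 0x79, 0x2a, 0x42, 0x06, 0x34, 0xe7, 0x1d]
t2 = [0x1d, 0xe7, 0x34, 0x06, 0x42, 0x2a, 0x79, 0x3f]
t3 = [0x1d, 0x4f, 0xe7, 0x5c, 0x34, 0x2a, 0x06, 0xfc]

RES = [0x1d, 0x4f, 0xe7, 0x5c, 0x34, 0x2a, 0x06, 0xfc]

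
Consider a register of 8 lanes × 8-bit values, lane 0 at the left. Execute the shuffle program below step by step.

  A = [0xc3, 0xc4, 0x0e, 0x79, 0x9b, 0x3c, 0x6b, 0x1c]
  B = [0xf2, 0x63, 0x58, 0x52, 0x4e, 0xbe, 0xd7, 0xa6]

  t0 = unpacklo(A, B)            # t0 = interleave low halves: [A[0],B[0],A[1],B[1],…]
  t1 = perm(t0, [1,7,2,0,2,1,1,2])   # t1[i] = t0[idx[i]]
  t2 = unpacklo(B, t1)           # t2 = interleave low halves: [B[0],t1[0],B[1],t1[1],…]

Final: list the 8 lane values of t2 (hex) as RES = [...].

RES = [ 0xf2  0xf2  0x63  0x52  0x58  0xc4  0x52  0xc3 ]

→ t0 |c3|f2|c4|63|0e|58|79|52|
→ t1 |f2|52|c4|c3|c4|f2|f2|c4|
→ t2 |f2|f2|63|52|58|c4|52|c3|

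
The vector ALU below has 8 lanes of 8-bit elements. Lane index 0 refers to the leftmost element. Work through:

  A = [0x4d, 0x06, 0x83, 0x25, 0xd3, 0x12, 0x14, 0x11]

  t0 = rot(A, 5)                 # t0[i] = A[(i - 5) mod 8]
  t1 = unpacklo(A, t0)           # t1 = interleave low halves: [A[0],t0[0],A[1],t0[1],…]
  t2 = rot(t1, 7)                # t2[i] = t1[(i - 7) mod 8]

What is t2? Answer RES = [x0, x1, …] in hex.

RES = [ 0x25  0x06  0xd3  0x83  0x12  0x25  0x14  0x4d ]

  t0: 25 d3 12 14 11 4d 06 83
  t1: 4d 25 06 d3 83 12 25 14
  t2: 25 06 d3 83 12 25 14 4d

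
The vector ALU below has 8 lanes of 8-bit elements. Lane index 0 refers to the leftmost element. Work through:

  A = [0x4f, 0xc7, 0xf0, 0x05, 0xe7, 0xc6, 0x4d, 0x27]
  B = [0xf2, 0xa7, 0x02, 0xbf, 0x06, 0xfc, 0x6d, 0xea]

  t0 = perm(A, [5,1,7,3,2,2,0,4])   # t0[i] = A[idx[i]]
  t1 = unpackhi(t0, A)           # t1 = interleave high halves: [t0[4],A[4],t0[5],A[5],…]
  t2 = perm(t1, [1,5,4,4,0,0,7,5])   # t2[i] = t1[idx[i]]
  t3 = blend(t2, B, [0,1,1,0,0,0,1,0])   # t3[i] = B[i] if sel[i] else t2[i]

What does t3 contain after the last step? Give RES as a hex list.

t0 = [0xc6, 0xc7, 0x27, 0x05, 0xf0, 0xf0, 0x4f, 0xe7]
t1 = [0xf0, 0xe7, 0xf0, 0xc6, 0x4f, 0x4d, 0xe7, 0x27]
t2 = [0xe7, 0x4d, 0x4f, 0x4f, 0xf0, 0xf0, 0x27, 0x4d]
t3 = [0xe7, 0xa7, 0x02, 0x4f, 0xf0, 0xf0, 0x6d, 0x4d]

RES = [ 0xe7  0xa7  0x02  0x4f  0xf0  0xf0  0x6d  0x4d ]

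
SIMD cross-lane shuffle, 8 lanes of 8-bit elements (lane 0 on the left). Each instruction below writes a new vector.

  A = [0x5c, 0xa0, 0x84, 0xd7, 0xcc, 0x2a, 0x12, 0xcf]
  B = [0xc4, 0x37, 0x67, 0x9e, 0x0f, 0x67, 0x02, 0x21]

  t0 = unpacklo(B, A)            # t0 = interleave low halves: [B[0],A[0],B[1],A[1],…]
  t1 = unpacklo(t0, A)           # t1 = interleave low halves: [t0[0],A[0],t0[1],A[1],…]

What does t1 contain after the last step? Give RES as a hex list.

→ t0 |c4|5c|37|a0|67|84|9e|d7|
→ t1 |c4|5c|5c|a0|37|84|a0|d7|

RES = [0xc4, 0x5c, 0x5c, 0xa0, 0x37, 0x84, 0xa0, 0xd7]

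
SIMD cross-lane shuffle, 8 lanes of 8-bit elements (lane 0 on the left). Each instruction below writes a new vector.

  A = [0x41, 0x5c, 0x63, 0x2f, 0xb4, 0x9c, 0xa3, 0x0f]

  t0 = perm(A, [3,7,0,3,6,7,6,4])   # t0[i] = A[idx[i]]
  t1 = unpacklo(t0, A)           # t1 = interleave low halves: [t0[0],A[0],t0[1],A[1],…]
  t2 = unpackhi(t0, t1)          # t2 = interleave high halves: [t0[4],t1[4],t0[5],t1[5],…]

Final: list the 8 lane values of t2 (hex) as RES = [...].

RES = [ 0xa3  0x41  0x0f  0x63  0xa3  0x2f  0xb4  0x2f ]

t0 = [0x2f, 0x0f, 0x41, 0x2f, 0xa3, 0x0f, 0xa3, 0xb4]
t1 = [0x2f, 0x41, 0x0f, 0x5c, 0x41, 0x63, 0x2f, 0x2f]
t2 = [0xa3, 0x41, 0x0f, 0x63, 0xa3, 0x2f, 0xb4, 0x2f]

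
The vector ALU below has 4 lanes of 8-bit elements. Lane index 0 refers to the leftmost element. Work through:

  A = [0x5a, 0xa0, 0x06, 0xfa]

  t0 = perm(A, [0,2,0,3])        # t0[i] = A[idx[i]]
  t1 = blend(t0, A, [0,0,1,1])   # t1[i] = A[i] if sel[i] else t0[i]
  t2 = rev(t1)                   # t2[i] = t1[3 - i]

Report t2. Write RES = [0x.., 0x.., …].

RES = [0xfa, 0x06, 0x06, 0x5a]

→ t0 |5a|06|5a|fa|
→ t1 |5a|06|06|fa|
→ t2 |fa|06|06|5a|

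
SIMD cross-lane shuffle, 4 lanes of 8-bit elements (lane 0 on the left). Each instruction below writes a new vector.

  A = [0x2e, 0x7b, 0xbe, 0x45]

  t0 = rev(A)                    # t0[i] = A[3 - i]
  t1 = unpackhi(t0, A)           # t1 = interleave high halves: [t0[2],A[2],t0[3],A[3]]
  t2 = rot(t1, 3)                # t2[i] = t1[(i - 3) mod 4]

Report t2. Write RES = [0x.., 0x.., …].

→ t0 |45|be|7b|2e|
→ t1 |7b|be|2e|45|
→ t2 |be|2e|45|7b|

RES = [ 0xbe  0x2e  0x45  0x7b ]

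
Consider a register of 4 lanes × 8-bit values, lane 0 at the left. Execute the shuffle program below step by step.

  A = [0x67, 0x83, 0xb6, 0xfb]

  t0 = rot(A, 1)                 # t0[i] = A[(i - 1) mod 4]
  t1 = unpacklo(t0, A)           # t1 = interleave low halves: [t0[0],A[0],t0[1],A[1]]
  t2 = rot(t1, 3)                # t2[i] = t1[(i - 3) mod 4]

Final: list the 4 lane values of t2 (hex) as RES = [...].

  t0: fb 67 83 b6
  t1: fb 67 67 83
  t2: 67 67 83 fb

RES = [ 0x67  0x67  0x83  0xfb ]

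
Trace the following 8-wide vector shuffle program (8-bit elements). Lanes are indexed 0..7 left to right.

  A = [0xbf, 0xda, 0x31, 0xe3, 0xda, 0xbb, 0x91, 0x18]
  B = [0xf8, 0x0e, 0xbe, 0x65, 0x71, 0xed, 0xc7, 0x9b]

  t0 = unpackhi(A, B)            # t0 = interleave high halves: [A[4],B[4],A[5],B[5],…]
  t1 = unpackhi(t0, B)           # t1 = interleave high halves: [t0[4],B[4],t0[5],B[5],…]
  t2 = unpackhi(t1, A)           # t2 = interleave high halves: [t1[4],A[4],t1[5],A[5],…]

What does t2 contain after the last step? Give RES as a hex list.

RES = [ 0x18  0xda  0xc7  0xbb  0x9b  0x91  0x9b  0x18 ]

  t0: da 71 bb ed 91 c7 18 9b
  t1: 91 71 c7 ed 18 c7 9b 9b
  t2: 18 da c7 bb 9b 91 9b 18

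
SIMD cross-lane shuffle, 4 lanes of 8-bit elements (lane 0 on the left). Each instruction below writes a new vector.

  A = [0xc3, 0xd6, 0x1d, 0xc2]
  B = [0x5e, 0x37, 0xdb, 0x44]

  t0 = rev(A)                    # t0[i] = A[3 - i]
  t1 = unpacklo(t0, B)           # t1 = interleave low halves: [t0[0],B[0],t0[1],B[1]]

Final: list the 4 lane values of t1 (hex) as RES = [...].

  t0: c2 1d d6 c3
  t1: c2 5e 1d 37

RES = [ 0xc2  0x5e  0x1d  0x37 ]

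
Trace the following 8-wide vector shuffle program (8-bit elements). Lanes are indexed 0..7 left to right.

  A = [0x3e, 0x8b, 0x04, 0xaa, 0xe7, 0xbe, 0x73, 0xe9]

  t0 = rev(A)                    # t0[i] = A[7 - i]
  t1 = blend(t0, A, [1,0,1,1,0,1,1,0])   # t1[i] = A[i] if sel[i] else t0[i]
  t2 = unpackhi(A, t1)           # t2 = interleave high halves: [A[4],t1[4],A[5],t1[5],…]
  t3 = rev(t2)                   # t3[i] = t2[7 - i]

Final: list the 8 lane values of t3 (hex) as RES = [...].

RES = [ 0x3e  0xe9  0x73  0x73  0xbe  0xbe  0xaa  0xe7 ]

→ t0 |e9|73|be|e7|aa|04|8b|3e|
→ t1 |3e|73|04|aa|aa|be|73|3e|
→ t2 |e7|aa|be|be|73|73|e9|3e|
→ t3 |3e|e9|73|73|be|be|aa|e7|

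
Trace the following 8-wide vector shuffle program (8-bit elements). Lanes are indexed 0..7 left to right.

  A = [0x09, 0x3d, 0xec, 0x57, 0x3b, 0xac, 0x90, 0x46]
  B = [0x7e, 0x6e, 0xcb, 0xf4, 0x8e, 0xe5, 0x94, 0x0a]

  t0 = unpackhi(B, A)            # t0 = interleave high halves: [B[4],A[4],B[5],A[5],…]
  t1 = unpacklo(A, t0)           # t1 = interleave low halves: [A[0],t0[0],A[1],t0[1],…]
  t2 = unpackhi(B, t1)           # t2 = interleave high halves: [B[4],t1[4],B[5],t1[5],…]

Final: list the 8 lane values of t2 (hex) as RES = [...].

t0 = [0x8e, 0x3b, 0xe5, 0xac, 0x94, 0x90, 0x0a, 0x46]
t1 = [0x09, 0x8e, 0x3d, 0x3b, 0xec, 0xe5, 0x57, 0xac]
t2 = [0x8e, 0xec, 0xe5, 0xe5, 0x94, 0x57, 0x0a, 0xac]

RES = [ 0x8e  0xec  0xe5  0xe5  0x94  0x57  0x0a  0xac ]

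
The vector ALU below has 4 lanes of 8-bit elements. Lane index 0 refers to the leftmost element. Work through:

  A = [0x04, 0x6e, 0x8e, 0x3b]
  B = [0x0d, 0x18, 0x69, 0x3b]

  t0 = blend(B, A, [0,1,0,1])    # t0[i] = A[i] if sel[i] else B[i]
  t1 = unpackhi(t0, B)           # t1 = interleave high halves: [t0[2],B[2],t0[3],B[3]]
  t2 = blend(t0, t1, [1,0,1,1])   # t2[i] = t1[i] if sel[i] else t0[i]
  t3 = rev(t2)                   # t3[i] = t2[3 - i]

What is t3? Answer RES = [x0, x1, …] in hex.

  t0: 0d 6e 69 3b
  t1: 69 69 3b 3b
  t2: 69 6e 3b 3b
  t3: 3b 3b 6e 69

RES = [0x3b, 0x3b, 0x6e, 0x69]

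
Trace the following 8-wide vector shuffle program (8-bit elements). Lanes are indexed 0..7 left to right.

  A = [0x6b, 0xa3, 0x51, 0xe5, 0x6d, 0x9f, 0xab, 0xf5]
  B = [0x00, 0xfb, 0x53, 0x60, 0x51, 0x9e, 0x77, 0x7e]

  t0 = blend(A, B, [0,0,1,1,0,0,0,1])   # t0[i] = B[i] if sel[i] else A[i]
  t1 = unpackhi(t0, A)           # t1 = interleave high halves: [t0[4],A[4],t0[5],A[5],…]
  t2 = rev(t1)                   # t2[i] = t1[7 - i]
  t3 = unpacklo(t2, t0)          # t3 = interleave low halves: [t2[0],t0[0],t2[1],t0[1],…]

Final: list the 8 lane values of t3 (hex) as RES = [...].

  t0: 6b a3 53 60 6d 9f ab 7e
  t1: 6d 6d 9f 9f ab ab 7e f5
  t2: f5 7e ab ab 9f 9f 6d 6d
  t3: f5 6b 7e a3 ab 53 ab 60

RES = [ 0xf5  0x6b  0x7e  0xa3  0xab  0x53  0xab  0x60 ]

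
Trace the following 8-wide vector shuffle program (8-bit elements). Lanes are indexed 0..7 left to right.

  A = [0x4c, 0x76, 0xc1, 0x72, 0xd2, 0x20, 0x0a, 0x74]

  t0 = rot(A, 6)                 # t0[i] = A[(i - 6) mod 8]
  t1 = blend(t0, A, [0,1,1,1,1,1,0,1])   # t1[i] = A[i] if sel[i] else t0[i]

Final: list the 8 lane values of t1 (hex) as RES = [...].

→ t0 |c1|72|d2|20|0a|74|4c|76|
→ t1 |c1|76|c1|72|d2|20|4c|74|

RES = [ 0xc1  0x76  0xc1  0x72  0xd2  0x20  0x4c  0x74 ]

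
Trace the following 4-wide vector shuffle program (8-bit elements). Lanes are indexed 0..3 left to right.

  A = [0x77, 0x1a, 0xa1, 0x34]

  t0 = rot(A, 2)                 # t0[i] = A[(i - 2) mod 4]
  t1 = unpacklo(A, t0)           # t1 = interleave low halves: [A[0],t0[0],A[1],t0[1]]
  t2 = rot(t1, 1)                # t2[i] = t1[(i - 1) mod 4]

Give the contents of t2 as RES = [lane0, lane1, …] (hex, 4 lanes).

RES = [0x34, 0x77, 0xa1, 0x1a]

→ t0 |a1|34|77|1a|
→ t1 |77|a1|1a|34|
→ t2 |34|77|a1|1a|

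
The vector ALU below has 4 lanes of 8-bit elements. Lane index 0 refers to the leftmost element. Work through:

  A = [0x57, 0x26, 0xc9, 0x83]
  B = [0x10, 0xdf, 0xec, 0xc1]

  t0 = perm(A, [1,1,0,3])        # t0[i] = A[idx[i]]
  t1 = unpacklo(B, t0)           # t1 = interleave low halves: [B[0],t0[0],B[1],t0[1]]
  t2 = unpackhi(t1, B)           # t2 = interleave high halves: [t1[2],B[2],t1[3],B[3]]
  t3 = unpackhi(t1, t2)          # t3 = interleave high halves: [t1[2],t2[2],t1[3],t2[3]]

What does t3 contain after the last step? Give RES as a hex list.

t0 = [0x26, 0x26, 0x57, 0x83]
t1 = [0x10, 0x26, 0xdf, 0x26]
t2 = [0xdf, 0xec, 0x26, 0xc1]
t3 = [0xdf, 0x26, 0x26, 0xc1]

RES = [0xdf, 0x26, 0x26, 0xc1]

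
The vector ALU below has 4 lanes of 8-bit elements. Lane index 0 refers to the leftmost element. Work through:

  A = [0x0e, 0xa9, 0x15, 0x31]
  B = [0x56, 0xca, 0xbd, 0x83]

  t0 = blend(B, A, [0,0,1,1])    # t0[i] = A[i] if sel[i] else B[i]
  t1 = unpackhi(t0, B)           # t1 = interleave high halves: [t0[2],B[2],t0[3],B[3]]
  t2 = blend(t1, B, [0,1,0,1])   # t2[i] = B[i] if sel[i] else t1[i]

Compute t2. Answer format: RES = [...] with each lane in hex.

→ t0 |56|ca|15|31|
→ t1 |15|bd|31|83|
→ t2 |15|ca|31|83|

RES = [0x15, 0xca, 0x31, 0x83]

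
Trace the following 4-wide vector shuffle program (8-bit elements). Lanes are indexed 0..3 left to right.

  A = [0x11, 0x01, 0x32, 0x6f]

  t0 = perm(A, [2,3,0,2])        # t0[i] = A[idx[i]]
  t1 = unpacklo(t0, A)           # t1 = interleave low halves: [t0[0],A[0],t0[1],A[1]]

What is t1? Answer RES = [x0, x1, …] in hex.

RES = [0x32, 0x11, 0x6f, 0x01]

→ t0 |32|6f|11|32|
→ t1 |32|11|6f|01|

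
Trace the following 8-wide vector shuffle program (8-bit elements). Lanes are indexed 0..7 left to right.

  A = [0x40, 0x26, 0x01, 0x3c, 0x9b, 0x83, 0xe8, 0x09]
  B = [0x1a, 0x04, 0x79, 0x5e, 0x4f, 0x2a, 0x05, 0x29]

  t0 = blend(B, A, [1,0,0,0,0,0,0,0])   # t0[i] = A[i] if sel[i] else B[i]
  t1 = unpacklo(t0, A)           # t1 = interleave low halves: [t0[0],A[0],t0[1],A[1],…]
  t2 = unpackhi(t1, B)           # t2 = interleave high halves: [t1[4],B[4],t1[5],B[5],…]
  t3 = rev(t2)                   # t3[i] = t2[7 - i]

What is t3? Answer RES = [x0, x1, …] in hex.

RES = [ 0x29  0x3c  0x05  0x5e  0x2a  0x01  0x4f  0x79 ]

t0 = [0x40, 0x04, 0x79, 0x5e, 0x4f, 0x2a, 0x05, 0x29]
t1 = [0x40, 0x40, 0x04, 0x26, 0x79, 0x01, 0x5e, 0x3c]
t2 = [0x79, 0x4f, 0x01, 0x2a, 0x5e, 0x05, 0x3c, 0x29]
t3 = [0x29, 0x3c, 0x05, 0x5e, 0x2a, 0x01, 0x4f, 0x79]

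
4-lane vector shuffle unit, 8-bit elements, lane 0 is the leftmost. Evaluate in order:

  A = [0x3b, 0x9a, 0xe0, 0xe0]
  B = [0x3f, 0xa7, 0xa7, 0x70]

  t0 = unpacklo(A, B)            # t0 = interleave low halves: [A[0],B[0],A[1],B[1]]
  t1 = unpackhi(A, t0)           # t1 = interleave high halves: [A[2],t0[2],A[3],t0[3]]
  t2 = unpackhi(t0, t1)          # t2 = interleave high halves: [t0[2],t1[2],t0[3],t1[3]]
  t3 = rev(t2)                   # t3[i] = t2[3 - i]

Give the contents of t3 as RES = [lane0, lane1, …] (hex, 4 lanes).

RES = [0xa7, 0xa7, 0xe0, 0x9a]

t0 = [0x3b, 0x3f, 0x9a, 0xa7]
t1 = [0xe0, 0x9a, 0xe0, 0xa7]
t2 = [0x9a, 0xe0, 0xa7, 0xa7]
t3 = [0xa7, 0xa7, 0xe0, 0x9a]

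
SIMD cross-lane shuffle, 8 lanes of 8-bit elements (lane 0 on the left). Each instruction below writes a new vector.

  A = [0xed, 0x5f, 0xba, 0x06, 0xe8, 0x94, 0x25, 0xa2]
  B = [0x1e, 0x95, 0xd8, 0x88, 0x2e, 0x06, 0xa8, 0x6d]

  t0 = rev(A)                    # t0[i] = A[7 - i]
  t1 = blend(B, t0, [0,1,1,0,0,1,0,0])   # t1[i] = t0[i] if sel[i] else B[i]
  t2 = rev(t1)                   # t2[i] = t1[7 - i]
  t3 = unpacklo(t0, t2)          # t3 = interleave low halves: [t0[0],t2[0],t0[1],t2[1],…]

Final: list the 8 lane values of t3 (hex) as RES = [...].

t0 = [0xa2, 0x25, 0x94, 0xe8, 0x06, 0xba, 0x5f, 0xed]
t1 = [0x1e, 0x25, 0x94, 0x88, 0x2e, 0xba, 0xa8, 0x6d]
t2 = [0x6d, 0xa8, 0xba, 0x2e, 0x88, 0x94, 0x25, 0x1e]
t3 = [0xa2, 0x6d, 0x25, 0xa8, 0x94, 0xba, 0xe8, 0x2e]

RES = [0xa2, 0x6d, 0x25, 0xa8, 0x94, 0xba, 0xe8, 0x2e]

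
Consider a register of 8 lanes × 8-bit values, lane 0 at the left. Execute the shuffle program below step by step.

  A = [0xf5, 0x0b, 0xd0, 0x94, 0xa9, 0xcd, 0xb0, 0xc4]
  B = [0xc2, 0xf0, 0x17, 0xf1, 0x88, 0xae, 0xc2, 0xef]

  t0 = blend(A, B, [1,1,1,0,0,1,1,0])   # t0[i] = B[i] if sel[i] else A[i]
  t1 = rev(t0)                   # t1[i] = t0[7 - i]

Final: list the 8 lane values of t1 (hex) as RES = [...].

RES = [0xc4, 0xc2, 0xae, 0xa9, 0x94, 0x17, 0xf0, 0xc2]

t0 = [0xc2, 0xf0, 0x17, 0x94, 0xa9, 0xae, 0xc2, 0xc4]
t1 = [0xc4, 0xc2, 0xae, 0xa9, 0x94, 0x17, 0xf0, 0xc2]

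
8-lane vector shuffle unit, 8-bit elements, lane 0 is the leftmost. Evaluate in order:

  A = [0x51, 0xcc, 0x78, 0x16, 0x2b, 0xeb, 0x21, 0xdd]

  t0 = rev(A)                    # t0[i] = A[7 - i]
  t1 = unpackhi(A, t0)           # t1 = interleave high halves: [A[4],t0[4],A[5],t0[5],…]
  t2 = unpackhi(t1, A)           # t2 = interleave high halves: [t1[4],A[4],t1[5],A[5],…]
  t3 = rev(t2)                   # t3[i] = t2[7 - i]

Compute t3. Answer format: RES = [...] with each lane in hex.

RES = [ 0xdd  0x51  0x21  0xdd  0xeb  0xcc  0x2b  0x21 ]

t0 = [0xdd, 0x21, 0xeb, 0x2b, 0x16, 0x78, 0xcc, 0x51]
t1 = [0x2b, 0x16, 0xeb, 0x78, 0x21, 0xcc, 0xdd, 0x51]
t2 = [0x21, 0x2b, 0xcc, 0xeb, 0xdd, 0x21, 0x51, 0xdd]
t3 = [0xdd, 0x51, 0x21, 0xdd, 0xeb, 0xcc, 0x2b, 0x21]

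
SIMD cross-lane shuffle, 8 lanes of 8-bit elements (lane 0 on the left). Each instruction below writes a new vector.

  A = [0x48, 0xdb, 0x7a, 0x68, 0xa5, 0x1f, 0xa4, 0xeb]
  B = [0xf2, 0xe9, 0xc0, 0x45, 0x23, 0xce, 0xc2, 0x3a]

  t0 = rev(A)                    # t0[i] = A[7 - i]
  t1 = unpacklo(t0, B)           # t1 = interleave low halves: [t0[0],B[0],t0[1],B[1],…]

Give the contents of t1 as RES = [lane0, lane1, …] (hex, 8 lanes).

→ t0 |eb|a4|1f|a5|68|7a|db|48|
→ t1 |eb|f2|a4|e9|1f|c0|a5|45|

RES = [0xeb, 0xf2, 0xa4, 0xe9, 0x1f, 0xc0, 0xa5, 0x45]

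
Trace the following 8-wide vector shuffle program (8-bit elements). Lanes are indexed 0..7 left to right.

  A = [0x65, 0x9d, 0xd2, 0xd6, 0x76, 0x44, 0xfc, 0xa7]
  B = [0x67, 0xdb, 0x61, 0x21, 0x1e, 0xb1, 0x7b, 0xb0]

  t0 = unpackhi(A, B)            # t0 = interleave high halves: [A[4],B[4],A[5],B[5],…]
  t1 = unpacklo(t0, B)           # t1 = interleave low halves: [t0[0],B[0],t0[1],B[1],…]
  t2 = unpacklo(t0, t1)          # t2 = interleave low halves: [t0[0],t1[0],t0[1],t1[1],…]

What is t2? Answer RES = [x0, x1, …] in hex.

t0 = [0x76, 0x1e, 0x44, 0xb1, 0xfc, 0x7b, 0xa7, 0xb0]
t1 = [0x76, 0x67, 0x1e, 0xdb, 0x44, 0x61, 0xb1, 0x21]
t2 = [0x76, 0x76, 0x1e, 0x67, 0x44, 0x1e, 0xb1, 0xdb]

RES = [ 0x76  0x76  0x1e  0x67  0x44  0x1e  0xb1  0xdb ]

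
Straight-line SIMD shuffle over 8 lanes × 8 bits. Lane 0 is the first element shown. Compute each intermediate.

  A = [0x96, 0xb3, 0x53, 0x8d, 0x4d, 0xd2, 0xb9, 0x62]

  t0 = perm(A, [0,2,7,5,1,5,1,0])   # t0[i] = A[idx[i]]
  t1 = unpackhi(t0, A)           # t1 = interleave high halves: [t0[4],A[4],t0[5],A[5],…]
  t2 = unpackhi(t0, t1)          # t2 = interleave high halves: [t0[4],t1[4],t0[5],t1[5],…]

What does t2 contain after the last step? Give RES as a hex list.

  t0: 96 53 62 d2 b3 d2 b3 96
  t1: b3 4d d2 d2 b3 b9 96 62
  t2: b3 b3 d2 b9 b3 96 96 62

RES = [ 0xb3  0xb3  0xd2  0xb9  0xb3  0x96  0x96  0x62 ]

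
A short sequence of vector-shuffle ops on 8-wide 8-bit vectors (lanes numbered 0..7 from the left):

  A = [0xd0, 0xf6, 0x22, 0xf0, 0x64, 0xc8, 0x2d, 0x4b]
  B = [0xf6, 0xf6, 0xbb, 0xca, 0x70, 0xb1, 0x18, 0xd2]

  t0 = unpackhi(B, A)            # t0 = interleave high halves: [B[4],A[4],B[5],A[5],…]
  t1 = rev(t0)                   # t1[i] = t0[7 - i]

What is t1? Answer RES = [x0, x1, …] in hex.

→ t0 |70|64|b1|c8|18|2d|d2|4b|
→ t1 |4b|d2|2d|18|c8|b1|64|70|

RES = [ 0x4b  0xd2  0x2d  0x18  0xc8  0xb1  0x64  0x70 ]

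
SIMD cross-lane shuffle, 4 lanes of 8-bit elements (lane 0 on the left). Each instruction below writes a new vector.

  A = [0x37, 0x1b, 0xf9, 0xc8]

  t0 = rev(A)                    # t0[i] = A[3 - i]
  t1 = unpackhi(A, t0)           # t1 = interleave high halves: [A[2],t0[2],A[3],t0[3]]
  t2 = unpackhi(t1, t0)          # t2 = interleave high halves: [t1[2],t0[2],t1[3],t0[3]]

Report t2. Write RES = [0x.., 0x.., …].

t0 = [0xc8, 0xf9, 0x1b, 0x37]
t1 = [0xf9, 0x1b, 0xc8, 0x37]
t2 = [0xc8, 0x1b, 0x37, 0x37]

RES = [ 0xc8  0x1b  0x37  0x37 ]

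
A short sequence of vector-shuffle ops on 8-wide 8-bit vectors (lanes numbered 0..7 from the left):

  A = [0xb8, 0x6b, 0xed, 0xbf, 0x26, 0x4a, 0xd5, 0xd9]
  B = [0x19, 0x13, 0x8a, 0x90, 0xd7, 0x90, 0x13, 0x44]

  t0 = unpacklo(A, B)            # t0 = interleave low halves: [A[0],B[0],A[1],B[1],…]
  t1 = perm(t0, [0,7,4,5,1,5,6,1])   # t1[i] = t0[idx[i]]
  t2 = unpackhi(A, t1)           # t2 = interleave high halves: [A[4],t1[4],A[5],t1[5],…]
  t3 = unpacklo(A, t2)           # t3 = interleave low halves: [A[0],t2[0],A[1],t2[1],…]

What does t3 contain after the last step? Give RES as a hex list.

  t0: b8 19 6b 13 ed 8a bf 90
  t1: b8 90 ed 8a 19 8a bf 19
  t2: 26 19 4a 8a d5 bf d9 19
  t3: b8 26 6b 19 ed 4a bf 8a

RES = [0xb8, 0x26, 0x6b, 0x19, 0xed, 0x4a, 0xbf, 0x8a]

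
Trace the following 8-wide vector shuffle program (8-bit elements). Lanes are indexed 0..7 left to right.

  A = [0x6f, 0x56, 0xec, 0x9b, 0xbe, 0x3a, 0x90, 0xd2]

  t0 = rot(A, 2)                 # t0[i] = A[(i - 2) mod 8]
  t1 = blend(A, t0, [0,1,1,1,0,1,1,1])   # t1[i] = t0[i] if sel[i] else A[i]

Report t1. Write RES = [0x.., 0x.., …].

RES = [0x6f, 0xd2, 0x6f, 0x56, 0xbe, 0x9b, 0xbe, 0x3a]

  t0: 90 d2 6f 56 ec 9b be 3a
  t1: 6f d2 6f 56 be 9b be 3a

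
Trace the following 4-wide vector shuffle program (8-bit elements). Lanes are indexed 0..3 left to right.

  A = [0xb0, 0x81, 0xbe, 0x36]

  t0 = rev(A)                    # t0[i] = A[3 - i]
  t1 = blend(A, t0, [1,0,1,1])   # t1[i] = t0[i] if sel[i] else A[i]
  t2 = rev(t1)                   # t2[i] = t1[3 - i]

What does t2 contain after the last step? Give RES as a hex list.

RES = [ 0xb0  0x81  0x81  0x36 ]

t0 = [0x36, 0xbe, 0x81, 0xb0]
t1 = [0x36, 0x81, 0x81, 0xb0]
t2 = [0xb0, 0x81, 0x81, 0x36]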